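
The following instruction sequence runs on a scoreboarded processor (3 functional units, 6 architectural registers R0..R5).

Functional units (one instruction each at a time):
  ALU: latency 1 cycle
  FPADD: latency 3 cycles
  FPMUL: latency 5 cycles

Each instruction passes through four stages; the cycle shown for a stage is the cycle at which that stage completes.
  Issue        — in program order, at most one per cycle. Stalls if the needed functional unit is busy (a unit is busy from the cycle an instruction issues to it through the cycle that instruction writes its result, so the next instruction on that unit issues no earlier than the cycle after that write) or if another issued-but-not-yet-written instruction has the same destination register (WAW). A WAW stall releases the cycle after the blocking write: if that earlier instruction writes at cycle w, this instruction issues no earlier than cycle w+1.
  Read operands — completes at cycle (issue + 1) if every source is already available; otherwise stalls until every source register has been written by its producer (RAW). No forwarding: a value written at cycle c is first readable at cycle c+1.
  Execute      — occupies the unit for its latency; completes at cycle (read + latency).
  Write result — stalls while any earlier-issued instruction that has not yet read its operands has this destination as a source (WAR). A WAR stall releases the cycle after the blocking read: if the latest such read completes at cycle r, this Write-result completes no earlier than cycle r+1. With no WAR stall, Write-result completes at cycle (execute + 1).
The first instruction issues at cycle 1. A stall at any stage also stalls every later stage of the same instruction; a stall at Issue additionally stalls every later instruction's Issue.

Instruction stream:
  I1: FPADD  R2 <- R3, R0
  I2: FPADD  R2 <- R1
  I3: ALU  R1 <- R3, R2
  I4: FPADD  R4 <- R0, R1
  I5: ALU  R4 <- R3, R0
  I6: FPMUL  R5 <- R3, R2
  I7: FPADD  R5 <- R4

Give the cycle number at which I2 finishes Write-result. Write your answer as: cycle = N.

cycle = 12

cycle 1: I1→FPADD
cycle 2: I1 RO
cycle 5: I1 EX
cycle 6: I1 WR R2
cycle 7: I2→FPADD
cycle 8: I2 RO · I3→ALU
cycle 11: I2 EX
cycle 12: I2 WR R2
cycle 13: I3 RO · I4→FPADD
cycle 14: I3 EX
cycle 15: I3 WR R1
cycle 16: I4 RO
cycle 19: I4 EX
cycle 20: I4 WR R4
cycle 21: I5→ALU
cycle 22: I5 RO · I6→FPMUL
cycle 23: I5 EX · I6 RO
cycle 24: I5 WR R4
cycle 28: I6 EX
cycle 29: I6 WR R5
cycle 30: I7→FPADD
cycle 31: I7 RO
cycle 34: I7 EX
cycle 35: I7 WR R5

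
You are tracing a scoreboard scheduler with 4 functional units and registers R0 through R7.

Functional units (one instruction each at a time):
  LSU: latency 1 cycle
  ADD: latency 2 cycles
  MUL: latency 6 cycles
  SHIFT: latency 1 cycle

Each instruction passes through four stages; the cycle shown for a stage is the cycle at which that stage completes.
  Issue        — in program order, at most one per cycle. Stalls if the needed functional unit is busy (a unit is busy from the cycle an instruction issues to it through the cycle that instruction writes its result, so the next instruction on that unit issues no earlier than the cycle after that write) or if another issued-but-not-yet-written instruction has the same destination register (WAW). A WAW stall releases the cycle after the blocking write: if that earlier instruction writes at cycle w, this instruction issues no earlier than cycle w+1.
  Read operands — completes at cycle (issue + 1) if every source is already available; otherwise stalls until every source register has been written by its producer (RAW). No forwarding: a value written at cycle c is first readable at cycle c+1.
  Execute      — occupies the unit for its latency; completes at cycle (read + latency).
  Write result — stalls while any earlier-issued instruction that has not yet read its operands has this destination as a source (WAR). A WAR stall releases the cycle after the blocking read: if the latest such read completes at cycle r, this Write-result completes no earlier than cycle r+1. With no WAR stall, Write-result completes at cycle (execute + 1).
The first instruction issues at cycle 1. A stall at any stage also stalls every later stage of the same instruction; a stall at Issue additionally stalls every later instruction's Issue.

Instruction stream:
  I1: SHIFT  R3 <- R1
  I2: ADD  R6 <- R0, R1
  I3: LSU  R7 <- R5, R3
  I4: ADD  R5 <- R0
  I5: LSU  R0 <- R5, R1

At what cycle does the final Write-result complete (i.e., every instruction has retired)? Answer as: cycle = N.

cycle = 14

c1: I1 dispatched to SHIFT
c2: I1 operands ready · I2 dispatched to ADD
c3: I1 complete · I2 operands ready · I3 dispatched to LSU
c4: R3←I1
c5: I2 complete · I3 operands ready
c6: R6←I2 · I3 complete
c7: R7←I3 · I4 dispatched to ADD
c8: I4 operands ready · I5 dispatched to LSU
c10: I4 complete
c11: R5←I4
c12: I5 operands ready
c13: I5 complete
c14: R0←I5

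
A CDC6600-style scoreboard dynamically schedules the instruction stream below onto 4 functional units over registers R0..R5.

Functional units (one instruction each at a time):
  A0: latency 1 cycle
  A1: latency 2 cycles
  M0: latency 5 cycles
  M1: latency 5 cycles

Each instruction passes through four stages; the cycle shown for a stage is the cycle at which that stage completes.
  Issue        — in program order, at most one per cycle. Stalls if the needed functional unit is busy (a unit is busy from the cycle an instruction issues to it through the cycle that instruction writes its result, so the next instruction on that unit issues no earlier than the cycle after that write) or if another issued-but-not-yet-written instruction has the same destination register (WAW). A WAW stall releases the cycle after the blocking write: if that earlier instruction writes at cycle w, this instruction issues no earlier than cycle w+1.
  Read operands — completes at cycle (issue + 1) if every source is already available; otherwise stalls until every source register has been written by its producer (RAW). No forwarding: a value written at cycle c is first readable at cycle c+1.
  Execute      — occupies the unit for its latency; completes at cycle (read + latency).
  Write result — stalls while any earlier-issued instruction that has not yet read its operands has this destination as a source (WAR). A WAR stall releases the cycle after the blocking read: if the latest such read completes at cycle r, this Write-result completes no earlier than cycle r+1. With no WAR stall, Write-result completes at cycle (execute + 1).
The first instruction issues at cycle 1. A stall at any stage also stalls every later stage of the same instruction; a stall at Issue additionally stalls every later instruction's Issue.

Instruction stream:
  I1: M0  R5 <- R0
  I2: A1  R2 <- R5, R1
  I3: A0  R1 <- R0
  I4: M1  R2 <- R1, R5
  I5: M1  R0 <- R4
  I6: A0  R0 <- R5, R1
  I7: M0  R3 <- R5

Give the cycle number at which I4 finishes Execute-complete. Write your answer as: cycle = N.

[1] I1→M0
[2] I1 RO; I2→A1
[3] I3→A0
[4] I3 RO
[5] I3 EX
[7] I1 EX
[8] I1 WR R5
[9] I2 RO
[10] I3 WR R1
[11] I2 EX
[12] I2 WR R2
[13] I4→M1
[14] I4 RO
[19] I4 EX
[20] I4 WR R2
[21] I5→M1
[22] I5 RO
[27] I5 EX
[28] I5 WR R0
[29] I6→A0
[30] I6 RO; I7→M0
[31] I6 EX; I7 RO
[32] I6 WR R0
[36] I7 EX
[37] I7 WR R3

cycle = 19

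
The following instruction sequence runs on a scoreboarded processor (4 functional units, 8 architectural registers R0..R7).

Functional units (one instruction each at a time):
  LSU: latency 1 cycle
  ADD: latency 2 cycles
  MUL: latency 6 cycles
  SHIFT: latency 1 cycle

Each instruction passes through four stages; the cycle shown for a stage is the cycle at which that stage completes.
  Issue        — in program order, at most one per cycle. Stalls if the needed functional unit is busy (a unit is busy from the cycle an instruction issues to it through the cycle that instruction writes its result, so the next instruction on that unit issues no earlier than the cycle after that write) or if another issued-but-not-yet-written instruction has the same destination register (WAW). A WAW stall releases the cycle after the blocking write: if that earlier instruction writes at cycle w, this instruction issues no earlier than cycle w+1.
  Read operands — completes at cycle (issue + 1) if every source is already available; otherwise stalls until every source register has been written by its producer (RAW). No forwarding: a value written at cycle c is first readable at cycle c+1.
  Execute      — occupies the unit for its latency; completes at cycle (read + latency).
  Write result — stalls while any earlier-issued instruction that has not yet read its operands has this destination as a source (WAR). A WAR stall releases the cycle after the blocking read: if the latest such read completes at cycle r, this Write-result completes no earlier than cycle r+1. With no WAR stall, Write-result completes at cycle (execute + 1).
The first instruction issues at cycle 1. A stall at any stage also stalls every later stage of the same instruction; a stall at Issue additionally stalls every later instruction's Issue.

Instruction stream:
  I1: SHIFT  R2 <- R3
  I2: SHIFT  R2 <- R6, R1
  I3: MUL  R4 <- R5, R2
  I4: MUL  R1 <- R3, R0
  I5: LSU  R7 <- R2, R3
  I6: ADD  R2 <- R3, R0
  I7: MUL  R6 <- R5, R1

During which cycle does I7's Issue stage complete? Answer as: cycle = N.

cycle = 26

I1  is:1  ro:2  ex:3  wr:4
I2  is:5  ro:6  ex:7  wr:8  — struct: SHIFT busy until I1 writes@4
I3  is:6  ro:9  ex:15  wr:16  — RAW R2: wait I2 write@8
I4  is:17  ro:18  ex:24  wr:25  — struct: MUL busy until I3 writes@16
I5  is:18  ro:19  ex:20  wr:21
I6  is:19  ro:20  ex:22  wr:23
I7  is:26  ro:27  ex:33  wr:34  — struct: MUL busy until I4 writes@25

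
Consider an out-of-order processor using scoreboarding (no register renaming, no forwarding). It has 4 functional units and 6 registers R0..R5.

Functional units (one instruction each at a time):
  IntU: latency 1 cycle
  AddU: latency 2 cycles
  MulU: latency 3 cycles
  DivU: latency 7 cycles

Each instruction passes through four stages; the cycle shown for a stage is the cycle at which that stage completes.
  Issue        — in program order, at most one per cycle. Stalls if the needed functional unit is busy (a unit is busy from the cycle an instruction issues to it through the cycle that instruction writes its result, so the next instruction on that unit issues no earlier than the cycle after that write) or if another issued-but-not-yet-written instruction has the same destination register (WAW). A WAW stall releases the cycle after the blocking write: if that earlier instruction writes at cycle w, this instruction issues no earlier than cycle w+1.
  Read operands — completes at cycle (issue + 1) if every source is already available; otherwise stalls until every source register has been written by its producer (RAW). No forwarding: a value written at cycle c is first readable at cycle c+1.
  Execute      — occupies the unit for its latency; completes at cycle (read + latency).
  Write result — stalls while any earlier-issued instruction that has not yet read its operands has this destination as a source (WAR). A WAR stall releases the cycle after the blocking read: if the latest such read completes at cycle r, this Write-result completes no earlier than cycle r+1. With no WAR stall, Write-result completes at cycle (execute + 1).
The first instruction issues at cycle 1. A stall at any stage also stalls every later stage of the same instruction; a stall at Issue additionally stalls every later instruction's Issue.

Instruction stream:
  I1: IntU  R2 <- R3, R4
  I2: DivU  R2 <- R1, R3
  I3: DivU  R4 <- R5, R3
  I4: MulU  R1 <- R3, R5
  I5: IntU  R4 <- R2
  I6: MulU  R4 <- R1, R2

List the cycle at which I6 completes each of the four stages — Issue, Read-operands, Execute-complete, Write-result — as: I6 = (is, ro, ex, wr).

I6 = (29, 30, 33, 34)

[I1] 1/2/3/4
[I2] 5/6/13/14  (WAW R2: wait I1 write@4)
[I3] 15/16/23/24  (struct: DivU busy until I2 writes@14)
[I4] 16/17/20/21
[I5] 25/26/27/28  (WAW R4: wait I3 write@24)
[I6] 29/30/33/34  (WAW R4: wait I5 write@28)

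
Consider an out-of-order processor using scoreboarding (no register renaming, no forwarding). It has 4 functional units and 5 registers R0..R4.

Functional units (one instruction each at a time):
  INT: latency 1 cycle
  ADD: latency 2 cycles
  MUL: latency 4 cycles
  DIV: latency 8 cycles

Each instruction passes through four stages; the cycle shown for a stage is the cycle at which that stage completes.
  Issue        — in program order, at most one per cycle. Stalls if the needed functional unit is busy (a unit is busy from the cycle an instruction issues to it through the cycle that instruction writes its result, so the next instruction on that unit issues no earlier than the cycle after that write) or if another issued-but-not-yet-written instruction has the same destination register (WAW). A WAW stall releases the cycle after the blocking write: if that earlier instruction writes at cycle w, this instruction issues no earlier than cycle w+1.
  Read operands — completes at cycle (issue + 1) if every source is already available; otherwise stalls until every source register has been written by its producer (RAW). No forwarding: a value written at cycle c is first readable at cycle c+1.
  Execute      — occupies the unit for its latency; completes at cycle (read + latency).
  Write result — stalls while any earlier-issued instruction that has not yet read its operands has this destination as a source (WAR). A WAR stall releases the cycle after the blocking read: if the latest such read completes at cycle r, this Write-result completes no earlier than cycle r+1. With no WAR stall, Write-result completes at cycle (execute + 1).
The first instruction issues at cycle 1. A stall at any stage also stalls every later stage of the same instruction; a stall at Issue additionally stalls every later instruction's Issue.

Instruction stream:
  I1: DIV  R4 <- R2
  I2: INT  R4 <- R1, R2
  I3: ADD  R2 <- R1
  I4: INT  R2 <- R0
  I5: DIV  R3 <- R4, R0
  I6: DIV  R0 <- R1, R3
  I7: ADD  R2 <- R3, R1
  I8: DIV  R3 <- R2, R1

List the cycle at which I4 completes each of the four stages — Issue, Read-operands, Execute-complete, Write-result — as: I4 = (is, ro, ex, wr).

c1: I1→DIV
c2: I1 RO
c10: I1 EX
c11: I1 WR R4
c12: I2→INT
c13: I2 RO; I3→ADD
c14: I2 EX; I3 RO
c15: I2 WR R4
c16: I3 EX
c17: I3 WR R2
c18: I4→INT
c19: I4 RO; I5→DIV
c20: I4 EX; I5 RO
c21: I4 WR R2
c28: I5 EX
c29: I5 WR R3
c30: I6→DIV
c31: I6 RO; I7→ADD
c32: I7 RO
c34: I7 EX
c35: I7 WR R2
c39: I6 EX
c40: I6 WR R0
c41: I8→DIV
c42: I8 RO
c50: I8 EX
c51: I8 WR R3

I4 = (18, 19, 20, 21)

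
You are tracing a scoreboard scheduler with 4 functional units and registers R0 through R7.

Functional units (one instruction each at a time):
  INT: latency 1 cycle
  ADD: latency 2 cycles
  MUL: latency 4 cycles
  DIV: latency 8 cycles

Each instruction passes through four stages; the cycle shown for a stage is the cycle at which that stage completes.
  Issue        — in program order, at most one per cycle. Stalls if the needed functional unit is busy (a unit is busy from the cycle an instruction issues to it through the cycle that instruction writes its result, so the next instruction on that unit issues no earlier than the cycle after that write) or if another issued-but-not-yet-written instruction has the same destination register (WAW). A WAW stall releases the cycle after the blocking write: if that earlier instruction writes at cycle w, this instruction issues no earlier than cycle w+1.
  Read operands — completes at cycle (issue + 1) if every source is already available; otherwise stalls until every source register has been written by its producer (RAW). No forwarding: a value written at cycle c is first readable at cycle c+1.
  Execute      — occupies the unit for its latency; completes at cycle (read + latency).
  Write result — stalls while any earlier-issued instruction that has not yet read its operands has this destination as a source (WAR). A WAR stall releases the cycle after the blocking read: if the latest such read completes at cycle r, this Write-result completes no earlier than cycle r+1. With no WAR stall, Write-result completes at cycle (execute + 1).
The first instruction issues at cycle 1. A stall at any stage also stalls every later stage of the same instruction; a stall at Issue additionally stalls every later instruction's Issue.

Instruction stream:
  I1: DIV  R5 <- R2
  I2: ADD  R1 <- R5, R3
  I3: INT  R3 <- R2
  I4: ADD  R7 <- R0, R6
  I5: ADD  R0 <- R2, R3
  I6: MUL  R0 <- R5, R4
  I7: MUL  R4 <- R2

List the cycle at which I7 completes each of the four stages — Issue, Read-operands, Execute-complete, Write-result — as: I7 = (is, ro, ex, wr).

I7 = (33, 34, 38, 39)

t=1  I1 issues→DIV
t=2  I1 reads · I2 issues→ADD
t=3  I3 issues→INT
t=4  I3 reads
t=5  I3 exec-done
t=10  I1 exec-done
t=11  I1 writes R5
t=12  I2 reads
t=13  I3 writes R3
t=14  I2 exec-done
t=15  I2 writes R1
t=16  I4 issues→ADD
t=17  I4 reads
t=19  I4 exec-done
t=20  I4 writes R7
t=21  I5 issues→ADD
t=22  I5 reads
t=24  I5 exec-done
t=25  I5 writes R0
t=26  I6 issues→MUL
t=27  I6 reads
t=31  I6 exec-done
t=32  I6 writes R0
t=33  I7 issues→MUL
t=34  I7 reads
t=38  I7 exec-done
t=39  I7 writes R4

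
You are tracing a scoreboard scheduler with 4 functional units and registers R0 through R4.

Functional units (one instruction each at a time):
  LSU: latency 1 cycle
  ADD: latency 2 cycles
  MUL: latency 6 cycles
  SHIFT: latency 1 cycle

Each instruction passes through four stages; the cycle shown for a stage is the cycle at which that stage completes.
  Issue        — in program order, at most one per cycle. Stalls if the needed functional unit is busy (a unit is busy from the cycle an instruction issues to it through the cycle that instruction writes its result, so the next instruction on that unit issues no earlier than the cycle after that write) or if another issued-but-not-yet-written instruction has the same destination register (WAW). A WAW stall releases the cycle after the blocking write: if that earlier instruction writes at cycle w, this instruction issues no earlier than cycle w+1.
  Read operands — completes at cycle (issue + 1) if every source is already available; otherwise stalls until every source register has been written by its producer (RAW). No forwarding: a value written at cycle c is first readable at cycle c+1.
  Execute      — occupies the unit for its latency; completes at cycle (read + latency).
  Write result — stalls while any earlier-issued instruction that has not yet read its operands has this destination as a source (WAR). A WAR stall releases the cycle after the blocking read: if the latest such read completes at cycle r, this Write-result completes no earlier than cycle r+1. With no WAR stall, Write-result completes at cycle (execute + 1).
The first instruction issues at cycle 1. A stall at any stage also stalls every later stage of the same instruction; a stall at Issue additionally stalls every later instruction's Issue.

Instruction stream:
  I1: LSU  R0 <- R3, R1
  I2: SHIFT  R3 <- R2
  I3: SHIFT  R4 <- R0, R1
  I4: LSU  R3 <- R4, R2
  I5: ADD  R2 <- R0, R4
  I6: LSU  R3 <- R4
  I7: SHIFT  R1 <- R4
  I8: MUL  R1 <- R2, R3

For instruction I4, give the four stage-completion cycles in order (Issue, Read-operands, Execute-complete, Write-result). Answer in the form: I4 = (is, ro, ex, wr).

I4 = (7, 10, 11, 12)

1) issue 1, read 2, done 3, write 4
2) issue 2, read 3, done 4, write 5
3) issue 6, read 7, done 8, write 9  <struct: SHIFT busy until I2 writes@5>
4) issue 7, read 10, done 11, write 12  <RAW R4: wait I3 write@9>
5) issue 8, read 10, done 12, write 13  <RAW R4: wait I3 write@9>
6) issue 13, read 14, done 15, write 16  <struct: LSU busy until I4 writes@12>
7) issue 14, read 15, done 16, write 17
8) issue 18, read 19, done 25, write 26  <WAW R1: wait I7 write@17>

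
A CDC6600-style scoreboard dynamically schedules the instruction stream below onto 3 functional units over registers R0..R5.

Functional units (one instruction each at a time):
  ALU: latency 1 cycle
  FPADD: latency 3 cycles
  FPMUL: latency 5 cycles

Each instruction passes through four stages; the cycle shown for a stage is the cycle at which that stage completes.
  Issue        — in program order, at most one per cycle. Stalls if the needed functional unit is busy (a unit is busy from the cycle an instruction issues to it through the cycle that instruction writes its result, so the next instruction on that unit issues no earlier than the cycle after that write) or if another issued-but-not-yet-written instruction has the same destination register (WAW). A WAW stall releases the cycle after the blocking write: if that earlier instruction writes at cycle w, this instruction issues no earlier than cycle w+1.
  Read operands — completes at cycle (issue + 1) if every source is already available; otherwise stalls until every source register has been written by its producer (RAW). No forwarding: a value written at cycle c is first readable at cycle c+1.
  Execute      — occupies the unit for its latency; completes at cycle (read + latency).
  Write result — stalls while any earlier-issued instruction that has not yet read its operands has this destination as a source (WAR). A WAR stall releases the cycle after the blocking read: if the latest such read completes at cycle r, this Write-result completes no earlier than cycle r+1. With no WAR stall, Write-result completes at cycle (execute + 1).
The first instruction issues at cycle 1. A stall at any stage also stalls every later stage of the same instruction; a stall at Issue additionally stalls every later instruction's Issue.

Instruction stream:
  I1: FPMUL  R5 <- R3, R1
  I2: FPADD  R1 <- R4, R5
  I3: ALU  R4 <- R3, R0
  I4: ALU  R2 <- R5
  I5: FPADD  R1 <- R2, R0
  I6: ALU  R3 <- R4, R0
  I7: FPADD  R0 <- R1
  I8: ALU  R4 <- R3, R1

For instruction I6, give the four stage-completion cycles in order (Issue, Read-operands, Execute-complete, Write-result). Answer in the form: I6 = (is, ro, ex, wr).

cycle 1: I1 issues→FPMUL
cycle 2: I1 reads | I2 issues→FPADD
cycle 3: I3 issues→ALU
cycle 4: I3 reads
cycle 5: I3 exec-done
cycle 7: I1 exec-done
cycle 8: I1 writes R5
cycle 9: I2 reads
cycle 10: I3 writes R4
cycle 11: I4 issues→ALU
cycle 12: I2 exec-done | I4 reads
cycle 13: I2 writes R1 | I4 exec-done
cycle 14: I4 writes R2 | I5 issues→FPADD
cycle 15: I5 reads | I6 issues→ALU
cycle 16: I6 reads
cycle 17: I6 exec-done
cycle 18: I5 exec-done | I6 writes R3
cycle 19: I5 writes R1
cycle 20: I7 issues→FPADD
cycle 21: I7 reads | I8 issues→ALU
cycle 22: I8 reads
cycle 23: I8 exec-done
cycle 24: I7 exec-done | I8 writes R4
cycle 25: I7 writes R0

I6 = (15, 16, 17, 18)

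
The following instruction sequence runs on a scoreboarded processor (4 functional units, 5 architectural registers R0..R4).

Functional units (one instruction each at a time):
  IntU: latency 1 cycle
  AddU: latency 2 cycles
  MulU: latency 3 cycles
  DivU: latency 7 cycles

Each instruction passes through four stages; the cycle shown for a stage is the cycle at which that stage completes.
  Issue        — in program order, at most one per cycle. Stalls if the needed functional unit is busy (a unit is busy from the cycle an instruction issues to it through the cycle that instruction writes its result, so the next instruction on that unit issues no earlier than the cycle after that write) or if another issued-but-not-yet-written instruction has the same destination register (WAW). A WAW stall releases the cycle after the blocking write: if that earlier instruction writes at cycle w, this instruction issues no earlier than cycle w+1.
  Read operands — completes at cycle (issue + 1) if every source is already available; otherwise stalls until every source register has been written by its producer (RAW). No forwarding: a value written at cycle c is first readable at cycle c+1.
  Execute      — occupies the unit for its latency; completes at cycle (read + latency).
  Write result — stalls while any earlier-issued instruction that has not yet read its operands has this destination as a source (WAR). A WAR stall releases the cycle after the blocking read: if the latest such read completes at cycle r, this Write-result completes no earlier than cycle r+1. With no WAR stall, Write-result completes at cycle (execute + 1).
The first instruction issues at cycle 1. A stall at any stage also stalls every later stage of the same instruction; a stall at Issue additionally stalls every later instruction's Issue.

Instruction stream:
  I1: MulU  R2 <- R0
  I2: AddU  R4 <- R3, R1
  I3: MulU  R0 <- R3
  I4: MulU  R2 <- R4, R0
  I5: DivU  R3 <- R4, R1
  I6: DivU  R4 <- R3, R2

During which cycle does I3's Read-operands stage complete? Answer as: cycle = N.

1) issue 1, read 2, done 5, write 6
2) issue 2, read 3, done 5, write 6
3) issue 7, read 8, done 11, write 12  <struct: MulU busy until I1 writes@6>
4) issue 13, read 14, done 17, write 18  <struct: MulU busy until I3 writes@12>
5) issue 14, read 15, done 22, write 23
6) issue 24, read 25, done 32, write 33  <struct: DivU busy until I5 writes@23>

cycle = 8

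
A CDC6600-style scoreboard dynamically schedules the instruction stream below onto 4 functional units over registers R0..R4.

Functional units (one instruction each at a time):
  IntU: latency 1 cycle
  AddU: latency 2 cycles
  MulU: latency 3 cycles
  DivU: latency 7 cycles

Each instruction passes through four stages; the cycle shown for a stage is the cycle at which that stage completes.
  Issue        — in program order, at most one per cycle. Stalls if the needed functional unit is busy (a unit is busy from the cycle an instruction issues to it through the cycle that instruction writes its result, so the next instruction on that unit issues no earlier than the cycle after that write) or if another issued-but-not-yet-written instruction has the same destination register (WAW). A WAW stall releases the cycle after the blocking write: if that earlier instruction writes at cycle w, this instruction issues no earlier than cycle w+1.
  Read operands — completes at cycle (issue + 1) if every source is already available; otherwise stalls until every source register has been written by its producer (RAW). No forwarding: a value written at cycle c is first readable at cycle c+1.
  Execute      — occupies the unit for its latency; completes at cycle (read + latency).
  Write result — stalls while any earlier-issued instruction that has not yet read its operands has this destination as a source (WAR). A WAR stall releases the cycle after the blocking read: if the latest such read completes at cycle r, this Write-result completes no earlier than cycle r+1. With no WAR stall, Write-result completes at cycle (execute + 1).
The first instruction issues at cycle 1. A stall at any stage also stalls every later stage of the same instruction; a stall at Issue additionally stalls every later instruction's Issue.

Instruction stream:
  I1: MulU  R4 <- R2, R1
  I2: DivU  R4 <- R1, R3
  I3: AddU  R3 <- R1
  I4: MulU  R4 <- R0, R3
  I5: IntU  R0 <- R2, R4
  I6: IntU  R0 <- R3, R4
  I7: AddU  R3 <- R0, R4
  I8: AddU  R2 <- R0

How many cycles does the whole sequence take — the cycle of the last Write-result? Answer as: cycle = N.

cycle = 38

I1: IS=1 RO=2 EX=5 WR=6
I2: IS=7 RO=8 EX=15 WR=16  [WAW R4: wait I1 write@6]
I3: IS=8 RO=9 EX=11 WR=12
I4: IS=17 RO=18 EX=21 WR=22  [WAW R4: wait I2 write@16]
I5: IS=18 RO=23 EX=24 WR=25  [RAW R4: wait I4 write@22]
I6: IS=26 RO=27 EX=28 WR=29  [struct: IntU busy until I5 writes@25]
I7: IS=27 RO=30 EX=32 WR=33  [RAW R0: wait I6 write@29]
I8: IS=34 RO=35 EX=37 WR=38  [struct: AddU busy until I7 writes@33]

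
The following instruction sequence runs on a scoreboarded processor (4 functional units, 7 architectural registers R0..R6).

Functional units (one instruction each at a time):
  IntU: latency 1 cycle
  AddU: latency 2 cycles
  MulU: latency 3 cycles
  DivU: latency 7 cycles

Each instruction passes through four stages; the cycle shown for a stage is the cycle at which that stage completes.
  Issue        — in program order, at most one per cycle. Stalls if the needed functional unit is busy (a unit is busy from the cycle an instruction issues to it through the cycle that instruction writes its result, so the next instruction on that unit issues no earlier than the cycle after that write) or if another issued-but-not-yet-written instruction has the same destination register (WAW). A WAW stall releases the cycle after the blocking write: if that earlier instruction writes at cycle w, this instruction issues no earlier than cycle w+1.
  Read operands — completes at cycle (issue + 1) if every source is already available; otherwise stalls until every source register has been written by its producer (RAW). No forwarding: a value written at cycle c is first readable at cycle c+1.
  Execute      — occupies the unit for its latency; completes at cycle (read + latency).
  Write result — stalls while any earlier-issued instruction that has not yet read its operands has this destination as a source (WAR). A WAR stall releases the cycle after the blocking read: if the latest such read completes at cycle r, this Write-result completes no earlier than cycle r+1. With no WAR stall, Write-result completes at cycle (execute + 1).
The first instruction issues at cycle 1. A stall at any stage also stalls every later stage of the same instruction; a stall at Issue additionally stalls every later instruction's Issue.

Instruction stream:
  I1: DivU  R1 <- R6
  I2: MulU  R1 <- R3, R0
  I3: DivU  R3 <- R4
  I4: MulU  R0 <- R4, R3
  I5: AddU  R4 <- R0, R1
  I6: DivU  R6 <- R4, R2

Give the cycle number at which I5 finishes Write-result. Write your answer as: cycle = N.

I1  is:1  ro:2  ex:9  wr:10
I2  is:11  ro:12  ex:15  wr:16  — WAW R1: wait I1 write@10
I3  is:12  ro:13  ex:20  wr:21
I4  is:17  ro:22  ex:25  wr:26  — struct: MulU busy until I2 writes@16, RAW R3: wait I3 write@21
I5  is:18  ro:27  ex:29  wr:30  — RAW R0: wait I4 write@26
I6  is:22  ro:31  ex:38  wr:39  — struct: DivU busy until I3 writes@21, RAW R4: wait I5 write@30

cycle = 30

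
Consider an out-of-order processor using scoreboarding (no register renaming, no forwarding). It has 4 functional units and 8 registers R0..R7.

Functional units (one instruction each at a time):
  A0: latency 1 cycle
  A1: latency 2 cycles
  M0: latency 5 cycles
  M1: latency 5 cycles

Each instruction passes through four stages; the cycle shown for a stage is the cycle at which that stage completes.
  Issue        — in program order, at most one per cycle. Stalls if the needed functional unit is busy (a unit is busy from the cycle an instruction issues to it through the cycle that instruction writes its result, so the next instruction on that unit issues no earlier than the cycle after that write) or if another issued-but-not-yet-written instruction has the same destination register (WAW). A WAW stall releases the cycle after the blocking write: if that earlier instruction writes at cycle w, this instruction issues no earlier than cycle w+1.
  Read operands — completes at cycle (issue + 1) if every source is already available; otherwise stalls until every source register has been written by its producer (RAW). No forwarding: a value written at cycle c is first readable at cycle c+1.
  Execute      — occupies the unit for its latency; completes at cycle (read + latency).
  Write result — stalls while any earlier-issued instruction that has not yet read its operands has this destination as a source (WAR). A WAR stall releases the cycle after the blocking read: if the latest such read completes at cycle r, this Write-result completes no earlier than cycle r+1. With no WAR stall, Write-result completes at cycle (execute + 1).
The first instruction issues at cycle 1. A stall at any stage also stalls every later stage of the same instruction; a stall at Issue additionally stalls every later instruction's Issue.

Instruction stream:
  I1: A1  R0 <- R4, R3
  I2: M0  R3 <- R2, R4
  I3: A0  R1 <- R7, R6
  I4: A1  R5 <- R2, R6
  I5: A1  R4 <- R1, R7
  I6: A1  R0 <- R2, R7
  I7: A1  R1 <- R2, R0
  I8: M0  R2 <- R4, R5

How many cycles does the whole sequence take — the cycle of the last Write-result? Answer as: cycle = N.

cycle = 29

[I1] 1/2/4/5
[I2] 2/3/8/9
[I3] 3/4/5/6
[I4] 6/7/9/10  (struct: A1 busy until I1 writes@5)
[I5] 11/12/14/15  (struct: A1 busy until I4 writes@10)
[I6] 16/17/19/20  (struct: A1 busy until I5 writes@15)
[I7] 21/22/24/25  (struct: A1 busy until I6 writes@20)
[I8] 22/23/28/29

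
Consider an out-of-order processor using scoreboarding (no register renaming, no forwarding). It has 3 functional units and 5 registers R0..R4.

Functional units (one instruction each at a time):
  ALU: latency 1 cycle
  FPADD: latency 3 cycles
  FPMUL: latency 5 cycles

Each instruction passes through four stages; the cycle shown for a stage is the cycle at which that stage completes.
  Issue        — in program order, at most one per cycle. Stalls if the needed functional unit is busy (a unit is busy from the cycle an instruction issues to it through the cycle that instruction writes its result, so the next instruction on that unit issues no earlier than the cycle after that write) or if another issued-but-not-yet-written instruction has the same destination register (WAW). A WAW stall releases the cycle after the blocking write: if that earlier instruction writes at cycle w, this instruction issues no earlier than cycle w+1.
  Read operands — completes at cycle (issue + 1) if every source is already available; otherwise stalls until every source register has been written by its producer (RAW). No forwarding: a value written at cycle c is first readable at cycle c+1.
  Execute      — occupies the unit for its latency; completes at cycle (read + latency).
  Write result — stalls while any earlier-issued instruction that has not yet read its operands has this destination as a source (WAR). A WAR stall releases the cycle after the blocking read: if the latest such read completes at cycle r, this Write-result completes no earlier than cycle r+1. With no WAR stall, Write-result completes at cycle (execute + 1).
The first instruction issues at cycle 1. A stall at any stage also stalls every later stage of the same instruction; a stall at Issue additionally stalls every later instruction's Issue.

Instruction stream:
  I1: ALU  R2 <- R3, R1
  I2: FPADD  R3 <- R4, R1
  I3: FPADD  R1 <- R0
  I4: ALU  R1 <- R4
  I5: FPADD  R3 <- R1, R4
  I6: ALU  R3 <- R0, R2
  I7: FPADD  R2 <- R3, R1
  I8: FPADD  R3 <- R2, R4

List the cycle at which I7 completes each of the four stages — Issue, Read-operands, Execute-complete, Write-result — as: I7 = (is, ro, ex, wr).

I7 = (24, 27, 30, 31)

cycle 1: I1→ALU
cycle 2: I1 RO, I2→FPADD
cycle 3: I1 EX, I2 RO
cycle 4: I1 WR R2
cycle 6: I2 EX
cycle 7: I2 WR R3
cycle 8: I3→FPADD
cycle 9: I3 RO
cycle 12: I3 EX
cycle 13: I3 WR R1
cycle 14: I4→ALU
cycle 15: I4 RO, I5→FPADD
cycle 16: I4 EX
cycle 17: I4 WR R1
cycle 18: I5 RO
cycle 21: I5 EX
cycle 22: I5 WR R3
cycle 23: I6→ALU
cycle 24: I6 RO, I7→FPADD
cycle 25: I6 EX
cycle 26: I6 WR R3
cycle 27: I7 RO
cycle 30: I7 EX
cycle 31: I7 WR R2
cycle 32: I8→FPADD
cycle 33: I8 RO
cycle 36: I8 EX
cycle 37: I8 WR R3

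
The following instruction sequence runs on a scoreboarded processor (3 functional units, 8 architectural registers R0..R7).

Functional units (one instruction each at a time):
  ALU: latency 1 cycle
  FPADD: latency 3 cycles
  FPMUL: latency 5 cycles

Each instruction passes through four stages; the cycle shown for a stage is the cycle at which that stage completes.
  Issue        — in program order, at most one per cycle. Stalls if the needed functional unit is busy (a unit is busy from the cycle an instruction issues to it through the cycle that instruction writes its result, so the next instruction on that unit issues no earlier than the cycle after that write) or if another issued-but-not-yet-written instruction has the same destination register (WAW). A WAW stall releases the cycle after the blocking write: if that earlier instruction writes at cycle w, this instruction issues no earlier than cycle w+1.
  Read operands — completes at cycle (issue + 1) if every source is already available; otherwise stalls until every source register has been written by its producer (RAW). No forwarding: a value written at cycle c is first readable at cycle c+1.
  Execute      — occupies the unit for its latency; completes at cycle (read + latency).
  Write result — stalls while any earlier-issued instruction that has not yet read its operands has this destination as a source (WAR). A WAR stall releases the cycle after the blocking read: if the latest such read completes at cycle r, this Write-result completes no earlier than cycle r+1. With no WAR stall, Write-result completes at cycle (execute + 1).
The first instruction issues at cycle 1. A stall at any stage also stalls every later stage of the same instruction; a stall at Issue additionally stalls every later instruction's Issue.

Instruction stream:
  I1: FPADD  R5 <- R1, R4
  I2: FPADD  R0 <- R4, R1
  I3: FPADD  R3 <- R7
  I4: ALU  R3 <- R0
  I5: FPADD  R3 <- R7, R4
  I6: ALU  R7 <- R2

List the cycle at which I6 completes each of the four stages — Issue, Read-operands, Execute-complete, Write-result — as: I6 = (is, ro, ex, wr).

I6 = (24, 25, 26, 27)

1) issue 1, read 2, done 5, write 6
2) issue 7, read 8, done 11, write 12  <struct: FPADD busy until I1 writes@6>
3) issue 13, read 14, done 17, write 18  <struct: FPADD busy until I2 writes@12>
4) issue 19, read 20, done 21, write 22  <WAW R3: wait I3 write@18>
5) issue 23, read 24, done 27, write 28  <WAW R3: wait I4 write@22>
6) issue 24, read 25, done 26, write 27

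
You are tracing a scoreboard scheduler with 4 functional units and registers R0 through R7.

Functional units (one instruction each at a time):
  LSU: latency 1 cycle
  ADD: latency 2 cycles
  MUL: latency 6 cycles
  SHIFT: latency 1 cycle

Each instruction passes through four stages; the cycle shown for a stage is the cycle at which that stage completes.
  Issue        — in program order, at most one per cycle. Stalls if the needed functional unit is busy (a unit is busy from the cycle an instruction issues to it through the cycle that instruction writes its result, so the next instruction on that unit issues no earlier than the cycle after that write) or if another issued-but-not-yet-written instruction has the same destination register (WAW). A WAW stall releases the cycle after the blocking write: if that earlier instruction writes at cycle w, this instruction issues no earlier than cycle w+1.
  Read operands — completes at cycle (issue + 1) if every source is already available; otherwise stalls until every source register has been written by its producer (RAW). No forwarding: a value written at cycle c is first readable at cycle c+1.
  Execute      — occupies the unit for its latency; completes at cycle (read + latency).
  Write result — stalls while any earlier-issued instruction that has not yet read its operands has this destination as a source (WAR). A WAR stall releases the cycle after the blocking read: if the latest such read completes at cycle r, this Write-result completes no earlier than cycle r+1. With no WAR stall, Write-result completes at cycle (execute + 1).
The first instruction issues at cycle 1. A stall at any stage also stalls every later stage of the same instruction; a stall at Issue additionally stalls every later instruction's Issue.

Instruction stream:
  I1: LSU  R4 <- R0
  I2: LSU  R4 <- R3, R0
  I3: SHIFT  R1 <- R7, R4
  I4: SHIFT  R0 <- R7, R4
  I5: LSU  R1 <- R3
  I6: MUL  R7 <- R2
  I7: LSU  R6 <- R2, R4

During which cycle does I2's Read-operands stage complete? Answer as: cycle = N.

I1: IS=1 RO=2 EX=3 WR=4
I2: IS=5 RO=6 EX=7 WR=8  [struct: LSU busy until I1 writes@4]
I3: IS=6 RO=9 EX=10 WR=11  [RAW R4: wait I2 write@8]
I4: IS=12 RO=13 EX=14 WR=15  [struct: SHIFT busy until I3 writes@11]
I5: IS=13 RO=14 EX=15 WR=16
I6: IS=14 RO=15 EX=21 WR=22
I7: IS=17 RO=18 EX=19 WR=20  [struct: LSU busy until I5 writes@16]

cycle = 6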